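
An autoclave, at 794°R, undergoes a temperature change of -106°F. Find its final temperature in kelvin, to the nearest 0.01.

382.22 K

Initial temperature in Celsius: (794 - 491.67) × 5/9 = 167.9611°C.
The 106°F change is an interval, so only the factor 5/9 applies: -106 × 5/9 = -58.8889°C.
Final Celsius temperature: 167.9611 - 58.8889 = 109.0722°C.
In kelvin: 109.0722 + 273.15 = 382.22 K.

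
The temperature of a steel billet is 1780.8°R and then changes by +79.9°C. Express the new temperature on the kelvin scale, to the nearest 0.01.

Initial temperature in Celsius: (1780.8 - 491.67) × 5/9 = 716.1833°C.
Final Celsius temperature: 716.1833 + 79.9000 = 796.0833°C.
In kelvin: 796.0833 + 273.15 = 1069.23 K.

1069.23 K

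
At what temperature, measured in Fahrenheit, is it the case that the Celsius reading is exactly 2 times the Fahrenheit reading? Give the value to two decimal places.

Let F be the Fahrenheit reading. The Celsius reading is C = 5/9·F - 17.7778.
Require C = 2·F: 5/9·F - 17.7778 = 2·F.
(-13/9)·F = 17.7778  ⇒  F = -12.31.

-12.31°F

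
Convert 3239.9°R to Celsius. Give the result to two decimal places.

In Celsius: (3239.9 - 491.67) × 5/9 = 1526.7944°C.

1526.79°C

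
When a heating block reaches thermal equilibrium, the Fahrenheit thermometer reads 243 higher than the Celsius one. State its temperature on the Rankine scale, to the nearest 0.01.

Let x be the Celsius reading; then the Fahrenheit reading is 1.8·x + 32.
(1.8·x + 32) - x = 243  ⇒  (0.8)·x = 211  ⇒  x = 263.7500°C.
In Rankine: 263.7500 × 1.8 + 491.67 = 966.42°R.

966.42°R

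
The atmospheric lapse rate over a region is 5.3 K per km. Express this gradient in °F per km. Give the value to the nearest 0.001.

9.540 °F/km

Since only a temperature interval is involved, the additive offset between the scales drops out.
A change of 1 K is a change of 1.8°F, so 5.3 × 1.8 = 9.540.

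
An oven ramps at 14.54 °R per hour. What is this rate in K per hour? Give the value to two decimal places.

8.08 K/hour

Since only a temperature interval is involved, the additive offset between the scales drops out.
A change of 1°R is a change of 5/9 K, so 14.54 × 5/9 = 8.08.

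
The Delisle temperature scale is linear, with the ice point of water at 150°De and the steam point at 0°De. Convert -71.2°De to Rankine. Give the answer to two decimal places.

Linear interpolation between the fixed points: C = (-71.2 - 150) × 100 / (0 - 150) = 147.4667°C.
Then 147.4667 × 1.8 + 491.67 = 757.11°R.

757.11°R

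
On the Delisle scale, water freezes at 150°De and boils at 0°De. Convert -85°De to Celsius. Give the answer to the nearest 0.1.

156.7°C

Linear interpolation between the fixed points: C = (-85 - 150) × 100 / (0 - 150) = 156.6667°C.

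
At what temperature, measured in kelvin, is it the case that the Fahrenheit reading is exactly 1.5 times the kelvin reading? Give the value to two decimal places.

1532.23 K

Let K be the kelvin reading. The Fahrenheit reading is F = 1.8·K - 459.67.
Require F = 1.5·K: 1.8·K - 459.67 = 1.5·K.
(0.3)·K = 459.67  ⇒  K = 1532.23.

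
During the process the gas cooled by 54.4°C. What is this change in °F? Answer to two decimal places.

97.92°F

Only the scale ratio 1.8 matters for a change in temperature.
54.4 × 1.8 = 97.92.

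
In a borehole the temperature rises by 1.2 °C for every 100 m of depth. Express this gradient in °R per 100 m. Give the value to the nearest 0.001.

2.160 °R/100 m

Since only a temperature interval is involved, the additive offset between the scales drops out.
A change of 1°C is a change of 1.8°R, so 1.2 × 1.8 = 2.160.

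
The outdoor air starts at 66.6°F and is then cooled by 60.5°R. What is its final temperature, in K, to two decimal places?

Initial temperature in Celsius: (66.6 - 32) × 5/9 = 19.2222°C.
The 60.5°R change is an interval, so only the factor 5/9 applies: -60.5 × 5/9 = -33.6111°C.
Final Celsius temperature: 19.2222 - 33.6111 = -14.3889°C.
In kelvin: -14.3889 + 273.15 = 258.76 K.

258.76 K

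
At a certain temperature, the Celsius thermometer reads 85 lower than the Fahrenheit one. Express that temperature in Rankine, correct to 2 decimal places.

Let x be the Fahrenheit reading; then the Celsius reading is 5/9·x - 17.7778.
(5/9·x - 17.7778) - x = -85  ⇒  (-4/9)·x = -67.2222  ⇒  x = 151.2500°F.
In Celsius: (151.25 - 32) × 5/9 = 66.2500°C.
In Rankine: 66.2500 × 1.8 + 491.67 = 610.92°R.

610.92°R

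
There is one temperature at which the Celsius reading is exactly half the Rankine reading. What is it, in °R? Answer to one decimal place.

4916.7°R

Let R be the Rankine reading. The Celsius reading is C = 5/9·R - 273.15.
Require C = 0.5·R: 5/9·R - 273.15 = 0.5·R.
(1/18)·R = 273.15  ⇒  R = 4916.7.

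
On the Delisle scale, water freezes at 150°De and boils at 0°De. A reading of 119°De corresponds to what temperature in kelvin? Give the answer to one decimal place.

Linear interpolation between the fixed points: C = (119 - 150) × 100 / (0 - 150) = 20.6667°C.
Then 20.6667 + 273.15 = 293.8 K.

293.8 K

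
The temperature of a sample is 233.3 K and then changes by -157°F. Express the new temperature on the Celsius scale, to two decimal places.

-127.07°C

Initial temperature in Celsius: 233.3 - 273.15 = -39.8500°C.
The 157°F change is an interval, so only the factor 5/9 applies: -157 × 5/9 = -87.2222°C.
Final Celsius temperature: -39.8500 - 87.2222 = -127.0722°C.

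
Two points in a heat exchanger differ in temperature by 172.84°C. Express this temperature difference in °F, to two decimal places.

311.11°F

An interval of 1°C corresponds to 1.8°F.
172.84 × 1.8 = 311.11.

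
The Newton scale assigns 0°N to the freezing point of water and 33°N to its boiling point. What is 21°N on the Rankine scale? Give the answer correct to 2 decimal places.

Linear interpolation between the fixed points: C = (21 - 0) × 100 / (33 - 0) = 63.6364°C.
Then 63.6364 × 1.8 + 491.67 = 606.22°R.

606.22°R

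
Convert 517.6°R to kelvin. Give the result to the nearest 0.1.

In Celsius: (517.6 - 491.67) × 5/9 = 14.4056°C.
In kelvin: 14.4056 + 273.15 = 287.6 K.

287.6 K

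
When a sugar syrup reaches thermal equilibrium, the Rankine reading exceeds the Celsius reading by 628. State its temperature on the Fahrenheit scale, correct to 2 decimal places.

338.74°F

Let x be the Celsius reading; then the Rankine reading is 1.8·x + 491.67.
(1.8·x + 491.67) - x = 628  ⇒  (0.8)·x = 136.33  ⇒  x = 170.4125°C.
In Fahrenheit: 170.4125 × 1.8 + 32 = 338.74°F.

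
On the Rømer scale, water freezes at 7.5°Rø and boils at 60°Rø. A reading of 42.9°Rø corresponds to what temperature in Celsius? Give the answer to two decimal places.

67.43°C

Linear interpolation between the fixed points: C = (42.9 - 7.5) × 100 / (60 - 7.5) = 67.4286°C.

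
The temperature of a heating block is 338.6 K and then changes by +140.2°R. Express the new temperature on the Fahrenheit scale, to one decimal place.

290.0°F

Initial temperature in Celsius: 338.6 - 273.15 = 65.4500°C.
The 140.2°R change is an interval, so only the factor 5/9 applies: +140.2 × 5/9 = +77.8889°C.
Final Celsius temperature: 65.4500 + 77.8889 = 143.3389°C.
In Fahrenheit: 143.3389 × 1.8 + 32 = 290.0°F.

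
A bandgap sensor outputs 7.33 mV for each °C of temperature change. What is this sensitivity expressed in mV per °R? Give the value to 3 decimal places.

4.072 mV per °R

The quantity depends on a temperature interval, so only the ratio of degree sizes applies; the offset between the scales is irrelevant.
A change of 1°R is a change of 5/9°C, so per °R the value is 7.33 × 5/9 = 4.072.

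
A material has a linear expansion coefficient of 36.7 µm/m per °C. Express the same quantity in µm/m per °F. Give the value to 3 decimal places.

20.389 µm/m per °F

Since only a temperature interval is involved, the additive offset between the scales drops out.
A change of 1°F is a change of 5/9°C, so per °F the value is 36.7 × 5/9 = 20.389.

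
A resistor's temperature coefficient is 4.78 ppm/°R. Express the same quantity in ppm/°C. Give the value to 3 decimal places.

The quantity depends on a temperature interval, so only the ratio of degree sizes applies; the offset between the scales is irrelevant.
A change of 1°C is a change of 1.8°R, so per °C the value is 4.78 × 1.8 = 8.604.

8.604 ppm/°C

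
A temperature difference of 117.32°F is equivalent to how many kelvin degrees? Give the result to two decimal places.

Only the scale ratio 5/9 matters for a change in temperature.
117.32 × 5/9 = 65.18.

65.18 K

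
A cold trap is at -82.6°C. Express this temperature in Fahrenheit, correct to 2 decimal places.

-116.68°F

In Fahrenheit: -82.6000 × 1.8 + 32 = -116.68°F.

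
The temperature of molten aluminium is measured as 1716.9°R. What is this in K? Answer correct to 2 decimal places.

953.83 K

In Celsius: (1716.9 - 491.67) × 5/9 = 680.6833°C.
In kelvin: 680.6833 + 273.15 = 953.83 K.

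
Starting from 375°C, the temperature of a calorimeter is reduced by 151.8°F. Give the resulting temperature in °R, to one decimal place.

1014.9°R

The 151.8°F change is an interval, so only the factor 5/9 applies: -151.8 × 5/9 = -84.3333°C.
Final Celsius temperature: 375.0000 - 84.3333 = 290.6667°C.
In Rankine: 290.6667 × 1.8 + 491.67 = 1014.9°R.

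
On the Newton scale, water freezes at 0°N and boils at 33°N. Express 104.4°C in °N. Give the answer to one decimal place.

34.5°N

Linearly onto the Newton scale: 0 + (104.4000 / 100) × (33 - 0) = 34.5°N.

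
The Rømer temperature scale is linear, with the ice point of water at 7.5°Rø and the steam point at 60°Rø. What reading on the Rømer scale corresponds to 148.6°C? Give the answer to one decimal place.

85.5°Rø

Linearly onto the Rømer scale: 7.5 + (148.6000 / 100) × (60 - 7.5) = 85.5°Rø.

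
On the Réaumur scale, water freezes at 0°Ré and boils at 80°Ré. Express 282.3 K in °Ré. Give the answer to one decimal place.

First in Celsius: 282.3 - 273.15 = 9.1500°C.
Linearly onto the Réaumur scale: 0 + (9.1500 / 100) × (80 - 0) = 7.3°Ré.

7.3°Ré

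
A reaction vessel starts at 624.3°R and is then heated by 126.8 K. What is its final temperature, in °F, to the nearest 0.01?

392.87°F

Initial temperature in Celsius: (624.3 - 491.67) × 5/9 = 73.6833°C.
The 126.8 K change is an interval; Kelvin and Celsius degrees are the same size, so ΔC = +126.8°C.
Final Celsius temperature: 73.6833 + 126.8000 = 200.4833°C.
In Fahrenheit: 200.4833 × 1.8 + 32 = 392.87°F.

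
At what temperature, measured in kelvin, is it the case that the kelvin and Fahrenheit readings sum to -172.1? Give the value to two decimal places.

Let K be the kelvin reading. The Fahrenheit reading is F = 1.8·K - 459.67.
Require K + F = -172.1: (2.8)·K - 459.67 = -172.1.
K = (-172.1 + 459.67) / (2.8) = 102.70.

102.70 K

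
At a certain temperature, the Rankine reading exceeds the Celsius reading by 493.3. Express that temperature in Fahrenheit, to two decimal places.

35.67°F

Let x be the Celsius reading; then the Rankine reading is 1.8·x + 491.67.
(1.8·x + 491.67) - x = 493.3  ⇒  (0.8)·x = 1.63  ⇒  x = 2.0375°C.
In Fahrenheit: 2.0375 × 1.8 + 32 = 35.67°F.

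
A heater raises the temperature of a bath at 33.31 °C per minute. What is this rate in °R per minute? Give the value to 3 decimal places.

The quantity depends on a temperature interval, so only the ratio of degree sizes applies; the offset between the scales is irrelevant.
A change of 1°C is a change of 1.8°R, so 33.31 × 1.8 = 59.958.

59.958 °R/minute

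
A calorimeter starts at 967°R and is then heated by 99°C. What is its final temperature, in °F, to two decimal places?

Initial temperature in Celsius: (967 - 491.67) × 5/9 = 264.0722°C.
Final Celsius temperature: 264.0722 + 99.0000 = 363.0722°C.
In Fahrenheit: 363.0722 × 1.8 + 32 = 685.53°F.

685.53°F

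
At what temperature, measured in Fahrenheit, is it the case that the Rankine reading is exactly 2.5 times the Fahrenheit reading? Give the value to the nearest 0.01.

Let F be the Fahrenheit reading. The Rankine reading is R = 1·F + 459.67.
Require R = 2.5·F: 1·F + 459.67 = 2.5·F.
(-1.5)·F = -459.67  ⇒  F = 306.45.

306.45°F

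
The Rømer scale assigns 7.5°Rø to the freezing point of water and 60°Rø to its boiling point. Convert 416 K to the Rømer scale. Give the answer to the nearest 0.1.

82.5°Rø

First in Celsius: 416 - 273.15 = 142.8500°C.
Linearly onto the Rømer scale: 7.5 + (142.8500 / 100) × (60 - 7.5) = 82.5°Rø.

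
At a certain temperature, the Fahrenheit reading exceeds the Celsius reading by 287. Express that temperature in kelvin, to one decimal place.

591.9 K

Let x be the Celsius reading; then the Fahrenheit reading is 1.8·x + 32.
(1.8·x + 32) - x = 287  ⇒  (0.8)·x = 255  ⇒  x = 318.7500°C.
In kelvin: 318.7500 + 273.15 = 591.9 K.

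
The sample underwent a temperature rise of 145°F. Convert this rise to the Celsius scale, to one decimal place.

For a temperature interval the offset drops out; only the factor 5/9 applies.
145 × 5/9 = 80.6.

80.6°C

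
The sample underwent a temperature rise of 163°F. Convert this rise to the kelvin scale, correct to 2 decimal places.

90.56 K

Only the scale ratio 5/9 matters for a change in temperature.
163 × 5/9 = 90.56.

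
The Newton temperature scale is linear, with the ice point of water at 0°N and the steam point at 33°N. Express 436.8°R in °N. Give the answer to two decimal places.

-10.06°N

First in Celsius: (436.8 - 491.67) × 5/9 = -30.4833°C.
Linearly onto the Newton scale: 0 + (-30.4833 / 100) × (33 - 0) = -10.06°N.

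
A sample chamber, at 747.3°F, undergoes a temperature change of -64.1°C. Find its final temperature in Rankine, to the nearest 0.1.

Initial temperature in Celsius: (747.3 - 32) × 5/9 = 397.3889°C.
Final Celsius temperature: 397.3889 - 64.1000 = 333.2889°C.
In Rankine: 333.2889 × 1.8 + 491.67 = 1091.6°R.

1091.6°R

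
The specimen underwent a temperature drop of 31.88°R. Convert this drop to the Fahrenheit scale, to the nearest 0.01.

31.88°F

Rankine and Fahrenheit degrees are the same size, so the interval is unchanged: 31.88.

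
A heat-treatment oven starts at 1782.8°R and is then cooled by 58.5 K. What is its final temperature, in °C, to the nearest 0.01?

Initial temperature in Celsius: (1782.8 - 491.67) × 5/9 = 717.2944°C.
The 58.5 K change is an interval; Kelvin and Celsius degrees are the same size, so ΔC = -58.5°C.
Final Celsius temperature: 717.2944 - 58.5000 = 658.7944°C.

658.79°C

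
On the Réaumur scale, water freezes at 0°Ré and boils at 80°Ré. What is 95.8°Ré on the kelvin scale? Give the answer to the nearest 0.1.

Linear interpolation between the fixed points: C = (95.8 - 0) × 100 / (80 - 0) = 119.7500°C.
Then 119.7500 + 273.15 = 392.9 K.

392.9 K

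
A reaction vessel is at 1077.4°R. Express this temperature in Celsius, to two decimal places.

325.41°C

In Celsius: (1077.4 - 491.67) × 5/9 = 325.4056°C.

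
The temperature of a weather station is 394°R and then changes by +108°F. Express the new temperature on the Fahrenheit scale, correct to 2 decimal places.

Initial temperature in Celsius: (394 - 491.67) × 5/9 = -54.2611°C.
The 108°F change is an interval, so only the factor 5/9 applies: +108 × 5/9 = +60.0000°C.
Final Celsius temperature: -54.2611 + 60.0000 = 5.7389°C.
In Fahrenheit: 5.7389 × 1.8 + 32 = 42.33°F.

42.33°F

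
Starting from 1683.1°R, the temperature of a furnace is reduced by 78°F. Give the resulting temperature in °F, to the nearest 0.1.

Initial temperature in Celsius: (1683.1 - 491.67) × 5/9 = 661.9056°C.
The 78°F change is an interval, so only the factor 5/9 applies: -78 × 5/9 = -43.3333°C.
Final Celsius temperature: 661.9056 - 43.3333 = 618.5722°C.
In Fahrenheit: 618.5722 × 1.8 + 32 = 1145.4°F.

1145.4°F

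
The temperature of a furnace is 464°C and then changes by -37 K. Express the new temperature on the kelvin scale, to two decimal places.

The 37 K change is an interval; Kelvin and Celsius degrees are the same size, so ΔC = -37°C.
Final Celsius temperature: 464.0000 - 37.0000 = 427.0000°C.
In kelvin: 427.0000 + 273.15 = 700.15 K.

700.15 K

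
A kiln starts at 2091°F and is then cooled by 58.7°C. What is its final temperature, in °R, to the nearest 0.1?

2445.0°R

Initial temperature in Celsius: (2091 - 32) × 5/9 = 1143.8889°C.
Final Celsius temperature: 1143.8889 - 58.7000 = 1085.1889°C.
In Rankine: 1085.1889 × 1.8 + 491.67 = 2445.0°R.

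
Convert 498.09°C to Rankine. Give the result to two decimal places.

In Rankine: 498.0900 × 1.8 + 491.67 = 1388.23°R.

1388.23°R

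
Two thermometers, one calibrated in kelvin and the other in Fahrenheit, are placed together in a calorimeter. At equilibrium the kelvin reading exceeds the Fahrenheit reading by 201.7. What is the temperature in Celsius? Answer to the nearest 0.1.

Let x be the kelvin reading; then the Fahrenheit reading is 1.8·x - 459.67.
(1.8·x - 459.67) - x = -201.7  ⇒  (0.8)·x = 257.97  ⇒  x = 322.4625 K.
In Celsius: 322.4625 - 273.15 = 49.3°C.

49.3°C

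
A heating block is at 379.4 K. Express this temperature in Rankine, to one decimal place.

682.9°R

In Celsius: 379.4 - 273.15 = 106.2500°C.
In Rankine: 106.2500 × 1.8 + 491.67 = 682.9°R.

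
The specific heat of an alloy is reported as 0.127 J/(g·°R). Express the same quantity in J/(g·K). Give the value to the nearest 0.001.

The quantity depends on a temperature interval, so only the ratio of degree sizes applies; the offset between the scales is irrelevant.
A change of 1 K is a change of 1.8°R, so per K the value is 0.127 × 1.8 = 0.229.

0.229 J/(g·K)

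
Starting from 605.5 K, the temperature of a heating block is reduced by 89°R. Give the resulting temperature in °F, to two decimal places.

541.23°F

Initial temperature in Celsius: 605.5 - 273.15 = 332.3500°C.
The 89°R change is an interval, so only the factor 5/9 applies: -89 × 5/9 = -49.4444°C.
Final Celsius temperature: 332.3500 - 49.4444 = 282.9056°C.
In Fahrenheit: 282.9056 × 1.8 + 32 = 541.23°F.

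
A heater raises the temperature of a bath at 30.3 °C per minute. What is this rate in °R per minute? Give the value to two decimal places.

54.54 °R/minute

Since only a temperature interval is involved, the additive offset between the scales drops out.
A change of 1°C is a change of 1.8°R, so 30.3 × 1.8 = 54.54.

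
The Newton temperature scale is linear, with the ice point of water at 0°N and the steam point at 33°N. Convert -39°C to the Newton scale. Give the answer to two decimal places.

Linearly onto the Newton scale: 0 + (-39.0000 / 100) × (33 - 0) = -12.87°N.

-12.87°N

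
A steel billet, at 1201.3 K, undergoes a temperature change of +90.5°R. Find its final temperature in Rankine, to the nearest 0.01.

2252.84°R

Initial temperature in Celsius: 1201.3 - 273.15 = 928.1500°C.
The 90.5°R change is an interval, so only the factor 5/9 applies: +90.5 × 5/9 = +50.2778°C.
Final Celsius temperature: 928.1500 + 50.2778 = 978.4278°C.
In Rankine: 978.4278 × 1.8 + 491.67 = 2252.84°R.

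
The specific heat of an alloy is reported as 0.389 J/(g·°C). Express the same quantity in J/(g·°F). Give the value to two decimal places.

0.22 J/(g·°F)

The quantity depends on a temperature interval, so only the ratio of degree sizes applies; the offset between the scales is irrelevant.
A change of 1°F is a change of 5/9°C, so per °F the value is 0.389 × 5/9 = 0.22.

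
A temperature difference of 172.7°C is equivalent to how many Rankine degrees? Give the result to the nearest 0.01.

310.86°R

An interval of 1°C corresponds to 1.8°R.
172.7 × 1.8 = 310.86.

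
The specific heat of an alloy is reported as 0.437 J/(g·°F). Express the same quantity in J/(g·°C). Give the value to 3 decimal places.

0.787 J/(g·°C)

The quantity depends on a temperature interval, so only the ratio of degree sizes applies; the offset between the scales is irrelevant.
A change of 1°C is a change of 1.8°F, so per °C the value is 0.437 × 1.8 = 0.787.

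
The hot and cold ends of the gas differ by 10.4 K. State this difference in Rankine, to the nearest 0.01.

An interval of 1 K corresponds to 1.8°R.
10.4 × 1.8 = 18.72.

18.72°R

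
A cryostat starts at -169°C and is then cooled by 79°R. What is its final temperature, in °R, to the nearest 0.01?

The 79°R change is an interval, so only the factor 5/9 applies: -79 × 5/9 = -43.8889°C.
Final Celsius temperature: -169.0000 - 43.8889 = -212.8889°C.
In Rankine: -212.8889 × 1.8 + 491.67 = 108.47°R.

108.47°R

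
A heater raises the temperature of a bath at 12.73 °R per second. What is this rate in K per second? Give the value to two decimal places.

7.07 K/second

Since only a temperature interval is involved, the additive offset between the scales drops out.
A change of 1°R is a change of 5/9 K, so 12.73 × 5/9 = 7.07.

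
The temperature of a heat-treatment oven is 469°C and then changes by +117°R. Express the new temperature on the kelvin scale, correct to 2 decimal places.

The 117°R change is an interval, so only the factor 5/9 applies: +117 × 5/9 = +65.0000°C.
Final Celsius temperature: 469.0000 + 65.0000 = 534.0000°C.
In kelvin: 534.0000 + 273.15 = 807.15 K.

807.15 K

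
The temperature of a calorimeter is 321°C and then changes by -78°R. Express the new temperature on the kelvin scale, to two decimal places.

550.82 K

The 78°R change is an interval, so only the factor 5/9 applies: -78 × 5/9 = -43.3333°C.
Final Celsius temperature: 321.0000 - 43.3333 = 277.6667°C.
In kelvin: 277.6667 + 273.15 = 550.82 K.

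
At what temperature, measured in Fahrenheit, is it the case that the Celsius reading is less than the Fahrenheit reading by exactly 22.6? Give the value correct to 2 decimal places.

10.85°F

Let F be the Fahrenheit reading. The Celsius reading is C = 5/9·F - 17.7778.
Require C - F = -22.6: (-4/9)·F - 17.7778 = -22.6.
F = (-22.6 + 17.7778) / (-4/9) = 10.85.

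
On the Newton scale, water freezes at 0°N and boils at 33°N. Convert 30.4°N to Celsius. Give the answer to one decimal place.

Linear interpolation between the fixed points: C = (30.4 - 0) × 100 / (33 - 0) = 92.1212°C.

92.1°C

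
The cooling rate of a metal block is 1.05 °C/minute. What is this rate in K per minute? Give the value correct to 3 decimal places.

1.050 K/minute

The quantity depends on a temperature interval, so only the ratio of degree sizes applies; the offset between the scales is irrelevant.
A change of 1°C is a change of 1 K, so 1.05 × 1 = 1.050.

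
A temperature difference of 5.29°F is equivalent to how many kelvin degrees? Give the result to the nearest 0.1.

2.9 K

For a temperature interval the offset drops out; only the factor 5/9 applies.
5.29 × 5/9 = 2.9.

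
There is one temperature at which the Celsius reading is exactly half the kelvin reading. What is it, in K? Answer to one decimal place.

Let K be the kelvin reading. The Celsius reading is C = 1·K - 273.15.
Require C = 0.5·K: 1·K - 273.15 = 0.5·K.
(0.5)·K = 273.15  ⇒  K = 546.3.

546.3 K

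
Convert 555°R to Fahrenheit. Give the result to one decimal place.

95.3°F

In Celsius: (555 - 491.67) × 5/9 = 35.1833°C.
In Fahrenheit: 35.1833 × 1.8 + 32 = 95.3°F.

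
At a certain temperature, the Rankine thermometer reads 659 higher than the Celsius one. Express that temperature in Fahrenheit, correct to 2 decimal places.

408.49°F

Let x be the Celsius reading; then the Rankine reading is 1.8·x + 491.67.
(1.8·x + 491.67) - x = 659  ⇒  (0.8)·x = 167.33  ⇒  x = 209.1625°C.
In Fahrenheit: 209.1625 × 1.8 + 32 = 408.49°F.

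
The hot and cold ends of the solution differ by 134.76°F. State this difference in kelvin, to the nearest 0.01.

An interval of 1°F corresponds to 5/9 K.
134.76 × 5/9 = 74.87.

74.87 K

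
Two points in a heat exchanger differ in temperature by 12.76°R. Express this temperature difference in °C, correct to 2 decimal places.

7.09°C

For a temperature interval the offset drops out; only the factor 5/9 applies.
12.76 × 5/9 = 7.09.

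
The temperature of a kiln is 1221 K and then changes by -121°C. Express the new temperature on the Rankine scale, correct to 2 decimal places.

Initial temperature in Celsius: 1221 - 273.15 = 947.8500°C.
Final Celsius temperature: 947.8500 - 121.0000 = 826.8500°C.
In Rankine: 826.8500 × 1.8 + 491.67 = 1980.00°R.

1980.00°R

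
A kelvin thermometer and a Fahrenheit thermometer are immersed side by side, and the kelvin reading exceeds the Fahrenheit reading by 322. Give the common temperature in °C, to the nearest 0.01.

-101.06°C

Let x be the kelvin reading; then the Fahrenheit reading is 1.8·x - 459.67.
(1.8·x - 459.67) - x = -322  ⇒  (0.8)·x = 137.67  ⇒  x = 172.0875 K.
In Celsius: 172.0875 - 273.15 = -101.06°C.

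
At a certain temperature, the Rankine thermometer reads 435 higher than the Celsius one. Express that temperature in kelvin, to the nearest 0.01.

Let x be the Celsius reading; then the Rankine reading is 1.8·x + 491.67.
(1.8·x + 491.67) - x = 435  ⇒  (0.8)·x = -56.67  ⇒  x = -70.8375°C.
In kelvin: -70.8375 + 273.15 = 202.31 K.

202.31 K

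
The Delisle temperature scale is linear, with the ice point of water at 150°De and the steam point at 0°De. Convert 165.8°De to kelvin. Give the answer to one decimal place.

262.6 K

Linear interpolation between the fixed points: C = (165.8 - 150) × 100 / (0 - 150) = -10.5333°C.
Then -10.5333 + 273.15 = 262.6 K.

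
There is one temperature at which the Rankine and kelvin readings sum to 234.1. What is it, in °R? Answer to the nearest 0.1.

Let R be the Rankine reading. The kelvin reading is K = 5/9·R.
Require R + K = 234.1: (14/9)·R = 234.1.
R = (234.1) / (14/9) = 150.5.

150.5°R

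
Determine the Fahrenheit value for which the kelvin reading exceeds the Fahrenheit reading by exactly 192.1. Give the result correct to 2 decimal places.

Let F be the Fahrenheit reading. The kelvin reading is K = 5/9·F + 255.372.
Require K - F = 192.1: (-4/9)·F + 255.372 = 192.1.
F = (192.1 - 255.372) / (-4/9) = 142.36.

142.36°F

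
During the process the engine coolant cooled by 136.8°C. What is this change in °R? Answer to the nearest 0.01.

Only the scale ratio 1.8 matters for a change in temperature.
136.8 × 1.8 = 246.24.

246.24°R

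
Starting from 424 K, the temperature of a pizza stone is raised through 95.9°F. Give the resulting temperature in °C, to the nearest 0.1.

Initial temperature in Celsius: 424 - 273.15 = 150.8500°C.
The 95.9°F change is an interval, so only the factor 5/9 applies: +95.9 × 5/9 = +53.2778°C.
Final Celsius temperature: 150.8500 + 53.2778 = 204.1278°C.

204.1°C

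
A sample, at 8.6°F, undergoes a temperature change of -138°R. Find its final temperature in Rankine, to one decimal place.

Initial temperature in Celsius: (8.6 - 32) × 5/9 = -13.0000°C.
The 138°R change is an interval, so only the factor 5/9 applies: -138 × 5/9 = -76.6667°C.
Final Celsius temperature: -13.0000 - 76.6667 = -89.6667°C.
In Rankine: -89.6667 × 1.8 + 491.67 = 330.3°R.

330.3°R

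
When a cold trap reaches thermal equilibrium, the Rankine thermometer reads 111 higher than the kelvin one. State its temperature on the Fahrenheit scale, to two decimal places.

Let x be the kelvin reading; then the Rankine reading is 1.8·x.
(1.8·x) - x = 111  ⇒  (0.8)·x = 111  ⇒  x = 138.7500 K.
In Celsius: 138.75 - 273.15 = -134.4000°C.
In Fahrenheit: -134.4000 × 1.8 + 32 = -209.92°F.

-209.92°F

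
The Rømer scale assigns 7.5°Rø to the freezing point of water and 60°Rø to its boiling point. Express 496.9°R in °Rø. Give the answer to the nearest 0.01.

First in Celsius: (496.9 - 491.67) × 5/9 = 2.9056°C.
Linearly onto the Rømer scale: 7.5 + (2.9056 / 100) × (60 - 7.5) = 9.03°Rø.

9.03°Rø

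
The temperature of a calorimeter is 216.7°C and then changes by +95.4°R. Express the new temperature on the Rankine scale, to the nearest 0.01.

977.13°R

The 95.4°R change is an interval, so only the factor 5/9 applies: +95.4 × 5/9 = +53.0000°C.
Final Celsius temperature: 216.7000 + 53.0000 = 269.7000°C.
In Rankine: 269.7000 × 1.8 + 491.67 = 977.13°R.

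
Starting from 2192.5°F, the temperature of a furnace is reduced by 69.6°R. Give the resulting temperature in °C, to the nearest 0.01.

Initial temperature in Celsius: (2192.5 - 32) × 5/9 = 1200.2778°C.
The 69.6°R change is an interval, so only the factor 5/9 applies: -69.6 × 5/9 = -38.6667°C.
Final Celsius temperature: 1200.2778 - 38.6667 = 1161.6111°C.

1161.61°C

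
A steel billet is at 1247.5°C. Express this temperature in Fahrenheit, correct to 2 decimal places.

2277.50°F

In Fahrenheit: 1247.5000 × 1.8 + 32 = 2277.50°F.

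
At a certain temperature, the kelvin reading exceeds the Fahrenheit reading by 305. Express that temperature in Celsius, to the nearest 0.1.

Let x be the Fahrenheit reading; then the kelvin reading is 5/9·x + 255.372.
(5/9·x + 255.372) - x = 305  ⇒  (-4/9)·x = 49.6278  ⇒  x = -111.6625°F.
In Celsius: (-111.6625 - 32) × 5/9 = -79.8°C.

-79.8°C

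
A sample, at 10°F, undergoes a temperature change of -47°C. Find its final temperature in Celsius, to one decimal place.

Initial temperature in Celsius: (10 - 32) × 5/9 = -12.2222°C.
Final Celsius temperature: -12.2222 - 47.0000 = -59.2222°C.

-59.2°C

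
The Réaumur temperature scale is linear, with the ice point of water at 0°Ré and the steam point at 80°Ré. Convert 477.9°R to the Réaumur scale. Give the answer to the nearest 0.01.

-6.12°Ré

First in Celsius: (477.9 - 491.67) × 5/9 = -7.6500°C.
Linearly onto the Réaumur scale: 0 + (-7.6500 / 100) × (80 - 0) = -6.12°Ré.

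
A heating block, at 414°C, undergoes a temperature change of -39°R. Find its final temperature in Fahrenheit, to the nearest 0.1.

The 39°R change is an interval, so only the factor 5/9 applies: -39 × 5/9 = -21.6667°C.
Final Celsius temperature: 414.0000 - 21.6667 = 392.3333°C.
In Fahrenheit: 392.3333 × 1.8 + 32 = 738.2°F.

738.2°F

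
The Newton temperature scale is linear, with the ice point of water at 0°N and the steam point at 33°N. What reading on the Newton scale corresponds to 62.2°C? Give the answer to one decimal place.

Linearly onto the Newton scale: 0 + (62.2000 / 100) × (33 - 0) = 20.5°N.

20.5°N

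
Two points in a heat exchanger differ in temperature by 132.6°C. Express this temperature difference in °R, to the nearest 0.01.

238.68°R

Only the scale ratio 1.8 matters for a change in temperature.
132.6 × 1.8 = 238.68.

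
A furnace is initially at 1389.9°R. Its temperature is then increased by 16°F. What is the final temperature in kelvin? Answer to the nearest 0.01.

781.06 K

Initial temperature in Celsius: (1389.9 - 491.67) × 5/9 = 499.0167°C.
The 16°F change is an interval, so only the factor 5/9 applies: +16 × 5/9 = +8.8889°C.
Final Celsius temperature: 499.0167 + 8.8889 = 507.9056°C.
In kelvin: 507.9056 + 273.15 = 781.06 K.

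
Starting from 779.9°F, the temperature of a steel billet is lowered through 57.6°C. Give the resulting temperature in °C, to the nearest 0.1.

Initial temperature in Celsius: (779.9 - 32) × 5/9 = 415.5000°C.
Final Celsius temperature: 415.5000 - 57.6000 = 357.9000°C.

357.9°C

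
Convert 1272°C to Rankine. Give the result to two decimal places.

2781.27°R

In Rankine: 1272.0000 × 1.8 + 491.67 = 2781.27°R.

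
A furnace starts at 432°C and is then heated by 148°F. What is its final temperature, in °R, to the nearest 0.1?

1417.3°R

The 148°F change is an interval, so only the factor 5/9 applies: +148 × 5/9 = +82.2222°C.
Final Celsius temperature: 432.0000 + 82.2222 = 514.2222°C.
In Rankine: 514.2222 × 1.8 + 491.67 = 1417.3°R.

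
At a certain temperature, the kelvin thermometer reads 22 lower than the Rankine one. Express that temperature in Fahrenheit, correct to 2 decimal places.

-410.17°F

Let x be the Rankine reading; then the kelvin reading is 5/9·x.
(5/9·x) - x = -22  ⇒  (-4/9)·x = -22  ⇒  x = 49.5000°R.
In Celsius: (49.5 - 491.67) × 5/9 = -245.6500°C.
In Fahrenheit: -245.6500 × 1.8 + 32 = -410.17°F.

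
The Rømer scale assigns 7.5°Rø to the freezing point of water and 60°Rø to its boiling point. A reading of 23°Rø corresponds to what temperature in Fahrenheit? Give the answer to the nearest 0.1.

Linear interpolation between the fixed points: C = (23 - 7.5) × 100 / (60 - 7.5) = 29.5238°C.
Then 29.5238 × 1.8 + 32 = 85.1°F.

85.1°F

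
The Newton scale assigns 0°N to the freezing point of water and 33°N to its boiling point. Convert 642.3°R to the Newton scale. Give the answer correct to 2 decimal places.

27.62°N

First in Celsius: (642.3 - 491.67) × 5/9 = 83.6833°C.
Linearly onto the Newton scale: 0 + (83.6833 / 100) × (33 - 0) = 27.62°N.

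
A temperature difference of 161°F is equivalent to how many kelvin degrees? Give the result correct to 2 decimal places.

89.44 K

An interval of 1°F corresponds to 5/9 K.
161 × 5/9 = 89.44.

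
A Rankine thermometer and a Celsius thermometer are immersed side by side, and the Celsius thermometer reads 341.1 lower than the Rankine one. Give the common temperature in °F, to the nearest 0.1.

-306.8°F

Let x be the Rankine reading; then the Celsius reading is 5/9·x - 273.15.
(5/9·x - 273.15) - x = -341.1  ⇒  (-4/9)·x = -67.95  ⇒  x = 152.8875°R.
In Celsius: (152.8875 - 491.67) × 5/9 = -188.2125°C.
In Fahrenheit: -188.2125 × 1.8 + 32 = -306.8°F.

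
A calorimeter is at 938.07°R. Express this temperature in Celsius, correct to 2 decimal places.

In Celsius: (938.07 - 491.67) × 5/9 = 248.0000°C.

248.00°C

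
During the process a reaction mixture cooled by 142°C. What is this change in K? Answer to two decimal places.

Celsius and kelvin degrees are the same size, so the interval is unchanged: 142.00.

142.00 K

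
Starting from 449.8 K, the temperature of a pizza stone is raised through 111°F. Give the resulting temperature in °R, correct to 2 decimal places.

Initial temperature in Celsius: 449.8 - 273.15 = 176.6500°C.
The 111°F change is an interval, so only the factor 5/9 applies: +111 × 5/9 = +61.6667°C.
Final Celsius temperature: 176.6500 + 61.6667 = 238.3167°C.
In Rankine: 238.3167 × 1.8 + 491.67 = 920.64°R.

920.64°R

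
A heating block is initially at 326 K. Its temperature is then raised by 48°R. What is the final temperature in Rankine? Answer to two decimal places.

Initial temperature in Celsius: 326 - 273.15 = 52.8500°C.
The 48°R change is an interval, so only the factor 5/9 applies: +48 × 5/9 = +26.6667°C.
Final Celsius temperature: 52.8500 + 26.6667 = 79.5167°C.
In Rankine: 79.5167 × 1.8 + 491.67 = 634.80°R.

634.80°R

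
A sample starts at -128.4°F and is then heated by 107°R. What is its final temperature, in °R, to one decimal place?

438.3°R

Initial temperature in Celsius: (-128.4 - 32) × 5/9 = -89.1111°C.
The 107°R change is an interval, so only the factor 5/9 applies: +107 × 5/9 = +59.4444°C.
Final Celsius temperature: -89.1111 + 59.4444 = -29.6667°C.
In Rankine: -29.6667 × 1.8 + 491.67 = 438.3°R.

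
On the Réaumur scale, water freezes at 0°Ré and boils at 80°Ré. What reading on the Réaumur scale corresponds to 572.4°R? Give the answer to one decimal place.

First in Celsius: (572.4 - 491.67) × 5/9 = 44.8500°C.
Linearly onto the Réaumur scale: 0 + (44.8500 / 100) × (80 - 0) = 35.9°Ré.

35.9°Ré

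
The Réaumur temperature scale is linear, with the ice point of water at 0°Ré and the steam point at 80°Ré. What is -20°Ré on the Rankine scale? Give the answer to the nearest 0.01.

Linear interpolation between the fixed points: C = (-20 - 0) × 100 / (80 - 0) = -25.0000°C.
Then -25.0000 × 1.8 + 491.67 = 446.67°R.

446.67°R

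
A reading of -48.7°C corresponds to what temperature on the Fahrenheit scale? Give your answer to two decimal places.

In Fahrenheit: -48.7000 × 1.8 + 32 = -55.66°F.

-55.66°F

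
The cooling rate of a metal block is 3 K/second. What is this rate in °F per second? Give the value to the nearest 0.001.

The quantity depends on a temperature interval, so only the ratio of degree sizes applies; the offset between the scales is irrelevant.
A change of 1 K is a change of 1.8°F, so 3 × 1.8 = 5.400.

5.400 °F/second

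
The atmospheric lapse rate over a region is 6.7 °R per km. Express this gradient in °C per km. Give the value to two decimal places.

3.72 °C/km

Since only a temperature interval is involved, the additive offset between the scales drops out.
A change of 1°R is a change of 5/9°C, so 6.7 × 5/9 = 3.72.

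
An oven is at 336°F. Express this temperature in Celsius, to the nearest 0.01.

168.89°C

In Celsius: (336 - 32) × 5/9 = 168.8889°C.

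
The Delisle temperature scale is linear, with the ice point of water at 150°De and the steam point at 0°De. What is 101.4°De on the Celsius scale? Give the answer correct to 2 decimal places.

32.40°C

Linear interpolation between the fixed points: C = (101.4 - 150) × 100 / (0 - 150) = 32.4000°C.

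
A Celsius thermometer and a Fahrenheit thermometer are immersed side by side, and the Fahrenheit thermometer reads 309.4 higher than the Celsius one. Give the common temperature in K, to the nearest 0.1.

619.9 K

Let x be the Celsius reading; then the Fahrenheit reading is 1.8·x + 32.
(1.8·x + 32) - x = 309.4  ⇒  (0.8)·x = 277.4  ⇒  x = 346.7500°C.
In kelvin: 346.7500 + 273.15 = 619.9 K.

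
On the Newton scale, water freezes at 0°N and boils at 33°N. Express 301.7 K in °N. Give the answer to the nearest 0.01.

9.42°N

First in Celsius: 301.7 - 273.15 = 28.5500°C.
Linearly onto the Newton scale: 0 + (28.5500 / 100) × (33 - 0) = 9.42°N.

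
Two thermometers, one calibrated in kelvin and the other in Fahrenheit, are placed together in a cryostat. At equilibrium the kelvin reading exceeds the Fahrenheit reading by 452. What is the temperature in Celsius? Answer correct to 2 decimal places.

-263.56°C

Let x be the kelvin reading; then the Fahrenheit reading is 1.8·x - 459.67.
(1.8·x - 459.67) - x = -452  ⇒  (0.8)·x = 7.67  ⇒  x = 9.5875 K.
In Celsius: 9.5875 - 273.15 = -263.56°C.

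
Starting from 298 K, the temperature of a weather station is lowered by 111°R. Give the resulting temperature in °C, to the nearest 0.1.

-36.8°C

Initial temperature in Celsius: 298 - 273.15 = 24.8500°C.
The 111°R change is an interval, so only the factor 5/9 applies: -111 × 5/9 = -61.6667°C.
Final Celsius temperature: 24.8500 - 61.6667 = -36.8167°C.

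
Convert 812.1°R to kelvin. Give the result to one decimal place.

In Celsius: (812.1 - 491.67) × 5/9 = 178.0167°C.
In kelvin: 178.0167 + 273.15 = 451.2 K.

451.2 K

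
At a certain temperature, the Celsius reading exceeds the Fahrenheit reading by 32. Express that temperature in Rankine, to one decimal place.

Let x be the Celsius reading; then the Fahrenheit reading is 1.8·x + 32.
(1.8·x + 32) - x = -32  ⇒  (0.8)·x = -64  ⇒  x = -80.0000°C.
In Rankine: -80.0000 × 1.8 + 491.67 = 347.7°R.

347.7°R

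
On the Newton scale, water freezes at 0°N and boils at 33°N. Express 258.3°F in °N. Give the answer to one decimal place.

First in Celsius: (258.3 - 32) × 5/9 = 125.7222°C.
Linearly onto the Newton scale: 0 + (125.7222 / 100) × (33 - 0) = 41.5°N.

41.5°N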